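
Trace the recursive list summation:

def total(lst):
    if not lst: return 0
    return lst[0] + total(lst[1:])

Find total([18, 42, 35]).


total([18, 42, 35]) = 18 + total([42, 35])
total([42, 35]) = 42 + total([35])
total([35]) = 35 + total([])
total([]) = 0  (base case)
Total: 18 + 42 + 35 + 0 = 95

95


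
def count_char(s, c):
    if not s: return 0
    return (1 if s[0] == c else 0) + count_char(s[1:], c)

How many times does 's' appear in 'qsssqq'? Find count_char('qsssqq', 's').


s[0]='q' != 's' -> 0
s[0]='s' == 's' -> 1
s[0]='s' == 's' -> 1
s[0]='s' == 's' -> 1
s[0]='q' != 's' -> 0
s[0]='q' != 's' -> 0
Sum: 0 + 1 + 1 + 1 + 0 + 0 = 3

3


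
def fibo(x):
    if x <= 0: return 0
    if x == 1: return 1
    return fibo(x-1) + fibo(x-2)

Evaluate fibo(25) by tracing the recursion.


Computing fibo(25) bottom-up:
fibo(0) = 0
fibo(1) = 1
fibo(2) = fibo(1) + fibo(0) = 1 + 0 = 1
fibo(3) = fibo(2) + fibo(1) = 1 + 1 = 2
fibo(4) = fibo(3) + fibo(2) = 2 + 1 = 3
fibo(5) = fibo(4) + fibo(3) = 3 + 2 = 5
fibo(6) = fibo(5) + fibo(4) = 5 + 3 = 8
fibo(7) = fibo(6) + fibo(5) = 8 + 5 = 13
fibo(8) = fibo(7) + fibo(6) = 13 + 8 = 21
fibo(9) = fibo(8) + fibo(7) = 21 + 13 = 34
fibo(10) = fibo(9) + fibo(8) = 34 + 21 = 55
fibo(11) = fibo(10) + fibo(9) = 55 + 34 = 89
fibo(12) = fibo(11) + fibo(10) = 89 + 55 = 144
fibo(13) = fibo(12) + fibo(11) = 144 + 89 = 233
fibo(14) = fibo(13) + fibo(12) = 233 + 144 = 377
fibo(15) = fibo(14) + fibo(13) = 377 + 233 = 610
fibo(16) = fibo(15) + fibo(14) = 610 + 377 = 987
fibo(17) = fibo(16) + fibo(15) = 987 + 610 = 1597
fibo(18) = fibo(17) + fibo(16) = 1597 + 987 = 2584
fibo(19) = fibo(18) + fibo(17) = 2584 + 1597 = 4181
fibo(20) = fibo(19) + fibo(18) = 4181 + 2584 = 6765
fibo(21) = fibo(20) + fibo(19) = 6765 + 4181 = 10946
fibo(22) = fibo(21) + fibo(20) = 10946 + 6765 = 17711
fibo(23) = fibo(22) + fibo(21) = 17711 + 10946 = 28657
fibo(24) = fibo(23) + fibo(22) = 28657 + 17711 = 46368
fibo(25) = fibo(24) + fibo(23) = 46368 + 28657 = 75025

75025


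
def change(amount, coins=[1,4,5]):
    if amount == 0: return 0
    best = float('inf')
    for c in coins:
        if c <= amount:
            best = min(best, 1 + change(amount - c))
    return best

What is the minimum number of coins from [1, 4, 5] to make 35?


Building up with DP:
change(0) = 0
change(1) = min(1+change(0)=1+0=1) = 1
change(2) = min(1+change(1)=1+1=2) = 2
change(3) = min(1+change(2)=1+2=3) = 3
change(4) = min(1+change(3)=1+3=4, 1+change(0)=1+0=1) = 1
change(5) = min(1+change(4)=1+1=2, 1+change(1)=1+1=2, 1+change(0)=1+0=1) = 1
change(6) = min(1+change(5)=1+1=2, 1+change(2)=1+2=3, 1+change(1)=1+1=2) = 2
change(7) = min(1+change(6)=1+2=3, 1+change(3)=1+3=4, 1+change(2)=1+2=3) = 3
change(8) = min(1+change(7)=1+3=4, 1+change(4)=1+1=2, 1+change(3)=1+3=4) = 2
change(9) = min(1+change(8)=1+2=3, 1+change(5)=1+1=2, 1+change(4)=1+1=2) = 2
change(10) = min(1+change(9)=1+2=3, 1+change(6)=1+2=3, 1+change(5)=1+1=2) = 2
change(11) = min(1+change(10)=1+2=3, 1+change(7)=1+3=4, 1+change(6)=1+2=3) = 3
change(12) = min(1+change(11)=1+3=4, 1+change(8)=1+2=3, 1+change(7)=1+3=4) = 3
change(13) = min(1+change(12)=1+3=4, 1+change(9)=1+2=3, 1+change(8)=1+2=3) = 3
change(14) = min(1+change(13)=1+3=4, 1+change(10)=1+2=3, 1+change(9)=1+2=3) = 3
change(15) = min(1+change(14)=1+3=4, 1+change(11)=1+3=4, 1+change(10)=1+2=3) = 3
change(16) = min(1+change(15)=1+3=4, 1+change(12)=1+3=4, 1+change(11)=1+3=4) = 4
change(17) = min(1+change(16)=1+4=5, 1+change(13)=1+3=4, 1+change(12)=1+3=4) = 4
change(18) = min(1+change(17)=1+4=5, 1+change(14)=1+3=4, 1+change(13)=1+3=4) = 4
change(19) = min(1+change(18)=1+4=5, 1+change(15)=1+3=4, 1+change(14)=1+3=4) = 4
change(20) = min(1+change(19)=1+4=5, 1+change(16)=1+4=5, 1+change(15)=1+3=4) = 4
change(21) = min(1+change(20)=1+4=5, 1+change(17)=1+4=5, 1+change(16)=1+4=5) = 5
change(22) = min(1+change(21)=1+5=6, 1+change(18)=1+4=5, 1+change(17)=1+4=5) = 5
change(23) = min(1+change(22)=1+5=6, 1+change(19)=1+4=5, 1+change(18)=1+4=5) = 5
change(24) = min(1+change(23)=1+5=6, 1+change(20)=1+4=5, 1+change(19)=1+4=5) = 5
change(25) = min(1+change(24)=1+5=6, 1+change(21)=1+5=6, 1+change(20)=1+4=5) = 5
change(26) = min(1+change(25)=1+5=6, 1+change(22)=1+5=6, 1+change(21)=1+5=6) = 6
change(27) = min(1+change(26)=1+6=7, 1+change(23)=1+5=6, 1+change(22)=1+5=6) = 6
change(28) = min(1+change(27)=1+6=7, 1+change(24)=1+5=6, 1+change(23)=1+5=6) = 6
change(29) = min(1+change(28)=1+6=7, 1+change(25)=1+5=6, 1+change(24)=1+5=6) = 6
change(30) = min(1+change(29)=1+6=7, 1+change(26)=1+6=7, 1+change(25)=1+5=6) = 6
change(31) = min(1+change(30)=1+6=7, 1+change(27)=1+6=7, 1+change(26)=1+6=7) = 7
change(32) = min(1+change(31)=1+7=8, 1+change(28)=1+6=7, 1+change(27)=1+6=7) = 7
change(33) = min(1+change(32)=1+7=8, 1+change(29)=1+6=7, 1+change(28)=1+6=7) = 7
change(34) = min(1+change(33)=1+7=8, 1+change(30)=1+6=7, 1+change(29)=1+6=7) = 7
change(35) = min(1+change(34)=1+7=8, 1+change(31)=1+7=8, 1+change(30)=1+6=7) = 7

7


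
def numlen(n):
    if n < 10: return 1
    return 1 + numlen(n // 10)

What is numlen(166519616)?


numlen(166519616) = 1 + numlen(16651961)
numlen(16651961) = 1 + numlen(1665196)
numlen(1665196) = 1 + numlen(166519)
numlen(166519) = 1 + numlen(16651)
numlen(16651) = 1 + numlen(1665)
numlen(1665) = 1 + numlen(166)
numlen(166) = 1 + numlen(16)
numlen(16) = 1 + numlen(1)
numlen(1) = 1  (base case: 1 < 10)
Unwinding: 1 + 1 + 1 + 1 + 1 + 1 + 1 + 1 + 1 = 9

9


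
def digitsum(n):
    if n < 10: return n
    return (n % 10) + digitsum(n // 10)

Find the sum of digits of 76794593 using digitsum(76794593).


digitsum(76794593) = 3 + digitsum(7679459)
digitsum(7679459) = 9 + digitsum(767945)
digitsum(767945) = 5 + digitsum(76794)
digitsum(76794) = 4 + digitsum(7679)
digitsum(7679) = 9 + digitsum(767)
digitsum(767) = 7 + digitsum(76)
digitsum(76) = 6 + digitsum(7)
digitsum(7) = 7  (base case)
Total: 3 + 9 + 5 + 4 + 9 + 7 + 6 + 7 = 50

50


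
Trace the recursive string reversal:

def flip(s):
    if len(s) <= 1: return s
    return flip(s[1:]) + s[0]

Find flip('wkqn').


flip('wkqn') = flip('kqn') + 'w'
flip('kqn') = flip('qn') + 'k'
flip('qn') = flip('n') + 'q'
flip('n') = 'n'  (base case)
Concatenating: 'n' + 'q' + 'k' + 'w' = 'nqkw'

nqkw


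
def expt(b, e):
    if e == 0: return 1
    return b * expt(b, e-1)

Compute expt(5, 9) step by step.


expt(5, 9)
= 5 * expt(5, 8)
= 5 * 5 * expt(5, 7)
= 5 * 5 * 5 * expt(5, 6)
= 5 * 5 * 5 * 5 * expt(5, 5)
= 5 * 5 * 5 * 5 * 5 * expt(5, 4)
= 5 * 5 * 5 * 5 * 5 * 5 * expt(5, 3)
= 5 * 5 * 5 * 5 * 5 * 5 * 5 * expt(5, 2)
= 5 * 5 * 5 * 5 * 5 * 5 * 5 * 5 * expt(5, 1)
= 5 * 5 * 5 * 5 * 5 * 5 * 5 * 5 * 5 * expt(5, 0)
= 5 * 5 * 5 * 5 * 5 * 5 * 5 * 5 * 5 * 1
= 1953125

1953125


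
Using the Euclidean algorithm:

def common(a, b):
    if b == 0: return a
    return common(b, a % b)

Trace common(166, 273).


common(166, 273) = common(273, 166)
common(273, 166) = common(166, 107)
common(166, 107) = common(107, 59)
common(107, 59) = common(59, 48)
common(59, 48) = common(48, 11)
common(48, 11) = common(11, 4)
common(11, 4) = common(4, 3)
common(4, 3) = common(3, 1)
common(3, 1) = common(1, 0)
common(1, 0) = 1  (base case)

1


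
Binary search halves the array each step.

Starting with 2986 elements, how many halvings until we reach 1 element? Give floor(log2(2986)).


2986 / 2 = 1493
1493 / 2 = 746
746 / 2 = 373
373 / 2 = 186
186 / 2 = 93
93 / 2 = 46
46 / 2 = 23
23 / 2 = 11
11 / 2 = 5
5 / 2 = 2
2 / 2 = 1
Reached 1 after 11 halvings

11


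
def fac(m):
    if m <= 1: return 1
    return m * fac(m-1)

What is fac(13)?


fac(13)
= 13 * fac(12)
= 13 * 12 * fac(11)
= 13 * 12 * 11 * fac(10)
= 13 * 12 * 11 * 10 * fac(9)
= 13 * 12 * 11 * 10 * 9 * fac(8)
= 13 * 12 * 11 * 10 * 9 * 8 * fac(7)
= 13 * 12 * 11 * 10 * 9 * 8 * 7 * fac(6)
= 13 * 12 * 11 * 10 * 9 * 8 * 7 * 6 * fac(5)
= 13 * 12 * 11 * 10 * 9 * 8 * 7 * 6 * 5 * fac(4)
= 13 * 12 * 11 * 10 * 9 * 8 * 7 * 6 * 5 * 4 * fac(3)
= 13 * 12 * 11 * 10 * 9 * 8 * 7 * 6 * 5 * 4 * 3 * fac(2)
= 13 * 12 * 11 * 10 * 9 * 8 * 7 * 6 * 5 * 4 * 3 * 2 * fac(1)
= 13 * 12 * 11 * 10 * 9 * 8 * 7 * 6 * 5 * 4 * 3 * 2 * 1
= 6227020800

6227020800


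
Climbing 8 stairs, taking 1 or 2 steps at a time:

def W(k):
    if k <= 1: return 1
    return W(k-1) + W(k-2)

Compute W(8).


Building up from base cases:
W(0) = 1
W(1) = 1
W(2) = W(1) + W(0) = 1 + 1 = 2
W(3) = W(2) + W(1) = 2 + 1 = 3
W(4) = W(3) + W(2) = 3 + 2 = 5
W(5) = W(4) + W(3) = 5 + 3 = 8
W(6) = W(5) + W(4) = 8 + 5 = 13
W(7) = W(6) + W(5) = 13 + 8 = 21
W(8) = W(7) + W(6) = 21 + 13 = 34

34


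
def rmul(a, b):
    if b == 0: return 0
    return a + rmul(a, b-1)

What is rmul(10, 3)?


rmul(10, 3) = 10 + rmul(10, 2)
rmul(10, 2) = 10 + rmul(10, 1)
rmul(10, 1) = 10 + rmul(10, 0)
rmul(10, 0) = 0  (base case)
Total: 10 + 10 + 10 + 0 = 30

30


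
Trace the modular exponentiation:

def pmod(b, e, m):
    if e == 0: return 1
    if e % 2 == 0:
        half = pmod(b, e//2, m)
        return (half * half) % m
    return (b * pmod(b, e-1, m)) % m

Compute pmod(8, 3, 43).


pmod(8, 3, 43): e is odd, compute pmod(8, 2, 43)
  pmod(8, 2, 43): e is even, compute pmod(8, 1, 43)
    pmod(8, 1, 43): e is odd, compute pmod(8, 0, 43)
      pmod(8, 0, 43) = 1
    (8 * 1) % 43 = 8
  half=8, (8*8) % 43 = 21
(8 * 21) % 43 = 39

39


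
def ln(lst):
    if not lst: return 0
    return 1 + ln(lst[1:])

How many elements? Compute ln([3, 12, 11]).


ln([3, 12, 11]) = 1 + ln([12, 11])
ln([12, 11]) = 1 + ln([11])
ln([11]) = 1 + ln([])
ln([]) = 0  (base case)
Unwinding: 1 + 1 + 1 + 0 = 3

3


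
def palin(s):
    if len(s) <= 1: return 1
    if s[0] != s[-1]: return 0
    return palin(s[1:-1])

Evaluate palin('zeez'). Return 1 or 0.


palin('zeez'): s[0]='z' == s[-1]='z' -> check palin('ee')
palin('ee'): s[0]='e' == s[-1]='e' -> check palin('')
palin(''): len <= 1 -> return 1  (base case)
Result: 1 (palindrome)

1


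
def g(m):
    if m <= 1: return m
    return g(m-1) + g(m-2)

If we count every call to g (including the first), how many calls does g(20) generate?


Let C(n) = total calls for g(n)
C(0) = 1, C(1) = 1
C(2) = 1 + C(1) + C(0) = 1 + 1 + 1 = 3
C(3) = 1 + C(2) + C(1) = 1 + 3 + 1 = 5
C(4) = 1 + C(3) + C(2) = 1 + 5 + 3 = 9
C(5) = 1 + C(4) + C(3) = 1 + 9 + 5 = 15
C(6) = 1 + C(5) + C(4) = 1 + 15 + 9 = 25
C(7) = 1 + C(6) + C(5) = 1 + 25 + 15 = 41
C(8) = 1 + C(7) + C(6) = 1 + 41 + 25 = 67
C(9) = 1 + C(8) + C(7) = 1 + 67 + 41 = 109
C(10) = 1 + C(9) + C(8) = 1 + 109 + 67 = 177
C(11) = 1 + C(10) + C(9) = 1 + 177 + 109 = 287
C(12) = 1 + C(11) + C(10) = 1 + 287 + 177 = 465
C(13) = 1 + C(12) + C(11) = 1 + 465 + 287 = 753
C(14) = 1 + C(13) + C(12) = 1 + 753 + 465 = 1219
C(15) = 1 + C(14) + C(13) = 1 + 1219 + 753 = 1973
C(16) = 1 + C(15) + C(14) = 1 + 1973 + 1219 = 3193
C(17) = 1 + C(16) + C(15) = 1 + 3193 + 1973 = 5167
C(18) = 1 + C(17) + C(16) = 1 + 5167 + 3193 = 8361
C(19) = 1 + C(18) + C(17) = 1 + 8361 + 5167 = 13529
C(20) = 1 + C(19) + C(18) = 1 + 13529 + 8361 = 21891

21891


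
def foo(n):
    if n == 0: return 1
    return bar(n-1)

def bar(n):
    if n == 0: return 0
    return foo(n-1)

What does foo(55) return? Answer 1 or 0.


foo(55) = bar(54)
bar(54) = foo(53)
foo(53) = bar(52)
bar(52) = foo(51)
foo(51) = bar(50)
bar(50) = foo(49)
foo(49) = bar(48)
bar(48) = foo(47)
foo(47) = bar(46)
bar(46) = foo(45)
foo(45) = bar(44)
bar(44) = foo(43)
foo(43) = bar(42)
bar(42) = foo(41)
foo(41) = bar(40)
bar(40) = foo(39)
foo(39) = bar(38)
bar(38) = foo(37)
foo(37) = bar(36)
bar(36) = foo(35)
foo(35) = bar(34)
bar(34) = foo(33)
foo(33) = bar(32)
bar(32) = foo(31)
foo(31) = bar(30)
bar(30) = foo(29)
foo(29) = bar(28)
bar(28) = foo(27)
foo(27) = bar(26)
bar(26) = foo(25)
foo(25) = bar(24)
bar(24) = foo(23)
foo(23) = bar(22)
bar(22) = foo(21)
foo(21) = bar(20)
bar(20) = foo(19)
foo(19) = bar(18)
bar(18) = foo(17)
foo(17) = bar(16)
bar(16) = foo(15)
foo(15) = bar(14)
bar(14) = foo(13)
foo(13) = bar(12)
bar(12) = foo(11)
foo(11) = bar(10)
bar(10) = foo(9)
foo(9) = bar(8)
bar(8) = foo(7)
foo(7) = bar(6)
bar(6) = foo(5)
foo(5) = bar(4)
bar(4) = foo(3)
foo(3) = bar(2)
bar(2) = foo(1)
foo(1) = bar(0)
bar(0) = 0  (base case)
Result: 0

0


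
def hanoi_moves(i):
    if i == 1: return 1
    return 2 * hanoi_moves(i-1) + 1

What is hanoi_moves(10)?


hanoi_moves(10) = 2 * hanoi_moves(9) + 1
hanoi_moves(9) = 2 * hanoi_moves(8) + 1
hanoi_moves(8) = 2 * hanoi_moves(7) + 1
hanoi_moves(7) = 2 * hanoi_moves(6) + 1
hanoi_moves(6) = 2 * hanoi_moves(5) + 1
hanoi_moves(5) = 2 * hanoi_moves(4) + 1
hanoi_moves(4) = 2 * hanoi_moves(3) + 1
hanoi_moves(3) = 2 * hanoi_moves(2) + 1
hanoi_moves(2) = 2 * hanoi_moves(1) + 1
hanoi_moves(1) = 1  (base case)
hanoi_moves(2) = 2 * 1 + 1 = 3
hanoi_moves(3) = 2 * 3 + 1 = 7
hanoi_moves(4) = 2 * 7 + 1 = 15
hanoi_moves(5) = 2 * 15 + 1 = 31
hanoi_moves(6) = 2 * 31 + 1 = 63
hanoi_moves(7) = 2 * 63 + 1 = 127
hanoi_moves(8) = 2 * 127 + 1 = 255
hanoi_moves(9) = 2 * 255 + 1 = 511
hanoi_moves(10) = 2 * 511 + 1 = 1023

1023


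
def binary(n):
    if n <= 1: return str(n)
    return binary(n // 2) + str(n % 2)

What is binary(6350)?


binary(6350) = binary(3175) + '0'
binary(3175) = binary(1587) + '1'
binary(1587) = binary(793) + '1'
binary(793) = binary(396) + '1'
binary(396) = binary(198) + '0'
binary(198) = binary(99) + '0'
binary(99) = binary(49) + '1'
binary(49) = binary(24) + '1'
binary(24) = binary(12) + '0'
binary(12) = binary(6) + '0'
binary(6) = binary(3) + '0'
binary(3) = binary(1) + '1'
binary(1) = '1'  (base case)
Concatenating: '1' + '1' + '0' + '0' + '0' + '1' + '1' + '0' + '0' + '1' + '1' + '1' + '0' = '1100011001110'

1100011001110


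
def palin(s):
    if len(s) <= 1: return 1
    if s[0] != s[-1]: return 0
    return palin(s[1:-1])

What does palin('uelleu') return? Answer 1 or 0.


palin('uelleu'): s[0]='u' == s[-1]='u' -> check palin('elle')
palin('elle'): s[0]='e' == s[-1]='e' -> check palin('ll')
palin('ll'): s[0]='l' == s[-1]='l' -> check palin('')
palin(''): len <= 1 -> return 1  (base case)
Result: 1 (palindrome)

1


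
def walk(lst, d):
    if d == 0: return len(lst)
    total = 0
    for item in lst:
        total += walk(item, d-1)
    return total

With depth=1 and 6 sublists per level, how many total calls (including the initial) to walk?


At depth 0 (root): 1 call
At depth 1: each of 1 parents calls walk on 6 children = 6 calls
Total: 1 + 6 = 7

7


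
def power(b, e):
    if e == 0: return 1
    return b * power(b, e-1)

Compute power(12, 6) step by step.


power(12, 6)
= 12 * power(12, 5)
= 12 * 12 * power(12, 4)
= 12 * 12 * 12 * power(12, 3)
= 12 * 12 * 12 * 12 * power(12, 2)
= 12 * 12 * 12 * 12 * 12 * power(12, 1)
= 12 * 12 * 12 * 12 * 12 * 12 * power(12, 0)
= 12 * 12 * 12 * 12 * 12 * 12 * 1
= 2985984

2985984


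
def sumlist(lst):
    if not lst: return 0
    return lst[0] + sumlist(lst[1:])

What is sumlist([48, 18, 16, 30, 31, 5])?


sumlist([48, 18, 16, 30, 31, 5]) = 48 + sumlist([18, 16, 30, 31, 5])
sumlist([18, 16, 30, 31, 5]) = 18 + sumlist([16, 30, 31, 5])
sumlist([16, 30, 31, 5]) = 16 + sumlist([30, 31, 5])
sumlist([30, 31, 5]) = 30 + sumlist([31, 5])
sumlist([31, 5]) = 31 + sumlist([5])
sumlist([5]) = 5 + sumlist([])
sumlist([]) = 0  (base case)
Total: 48 + 18 + 16 + 30 + 31 + 5 + 0 = 148

148


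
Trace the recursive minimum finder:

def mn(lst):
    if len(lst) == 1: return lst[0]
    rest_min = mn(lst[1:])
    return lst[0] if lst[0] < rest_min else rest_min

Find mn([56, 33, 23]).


mn([56, 33, 23]): compare 56 with mn([33, 23])
mn([33, 23]): compare 33 with mn([23])
mn([23]) = 23  (base case)
Compare 33 with 23 -> 23
Compare 56 with 23 -> 23

23


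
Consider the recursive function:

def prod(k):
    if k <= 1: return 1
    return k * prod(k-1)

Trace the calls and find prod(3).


prod(3)
= 3 * prod(2)
= 3 * 2 * prod(1)
= 3 * 2 * 1
= 6

6


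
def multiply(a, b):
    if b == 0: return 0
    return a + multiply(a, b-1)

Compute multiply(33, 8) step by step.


multiply(33, 8) = 33 + multiply(33, 7)
multiply(33, 7) = 33 + multiply(33, 6)
multiply(33, 6) = 33 + multiply(33, 5)
multiply(33, 5) = 33 + multiply(33, 4)
multiply(33, 4) = 33 + multiply(33, 3)
multiply(33, 3) = 33 + multiply(33, 2)
multiply(33, 2) = 33 + multiply(33, 1)
multiply(33, 1) = 33 + multiply(33, 0)
multiply(33, 0) = 0  (base case)
Total: 33 + 33 + 33 + 33 + 33 + 33 + 33 + 33 + 0 = 264

264


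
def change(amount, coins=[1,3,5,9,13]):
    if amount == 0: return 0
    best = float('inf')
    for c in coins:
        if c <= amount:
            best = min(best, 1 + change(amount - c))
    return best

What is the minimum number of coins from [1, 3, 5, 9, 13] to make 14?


Building up with DP:
change(0) = 0
change(1) = min(1+change(0)=1+0=1) = 1
change(2) = min(1+change(1)=1+1=2) = 2
change(3) = min(1+change(2)=1+2=3, 1+change(0)=1+0=1) = 1
change(4) = min(1+change(3)=1+1=2, 1+change(1)=1+1=2) = 2
change(5) = min(1+change(4)=1+2=3, 1+change(2)=1+2=3, 1+change(0)=1+0=1) = 1
change(6) = min(1+change(5)=1+1=2, 1+change(3)=1+1=2, 1+change(1)=1+1=2) = 2
change(7) = min(1+change(6)=1+2=3, 1+change(4)=1+2=3, 1+change(2)=1+2=3) = 3
change(8) = min(1+change(7)=1+3=4, 1+change(5)=1+1=2, 1+change(3)=1+1=2) = 2
change(9) = min(1+change(8)=1+2=3, 1+change(6)=1+2=3, 1+change(4)=1+2=3, 1+change(0)=1+0=1) = 1
change(10) = min(1+change(9)=1+1=2, 1+change(7)=1+3=4, 1+change(5)=1+1=2, 1+change(1)=1+1=2) = 2
change(11) = min(1+change(10)=1+2=3, 1+change(8)=1+2=3, 1+change(6)=1+2=3, 1+change(2)=1+2=3) = 3
change(12) = min(1+change(11)=1+3=4, 1+change(9)=1+1=2, 1+change(7)=1+3=4, 1+change(3)=1+1=2) = 2
change(13) = min(1+change(12)=1+2=3, 1+change(10)=1+2=3, 1+change(8)=1+2=3, 1+change(4)=1+2=3, 1+change(0)=1+0=1) = 1
change(14) = min(1+change(13)=1+1=2, 1+change(11)=1+3=4, 1+change(9)=1+1=2, 1+change(5)=1+1=2, 1+change(1)=1+1=2) = 2

2


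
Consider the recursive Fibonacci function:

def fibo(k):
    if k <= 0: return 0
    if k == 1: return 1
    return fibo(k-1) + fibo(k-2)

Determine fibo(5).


Computing fibo(5) bottom-up:
fibo(0) = 0
fibo(1) = 1
fibo(2) = fibo(1) + fibo(0) = 1 + 0 = 1
fibo(3) = fibo(2) + fibo(1) = 1 + 1 = 2
fibo(4) = fibo(3) + fibo(2) = 2 + 1 = 3
fibo(5) = fibo(4) + fibo(3) = 3 + 2 = 5

5


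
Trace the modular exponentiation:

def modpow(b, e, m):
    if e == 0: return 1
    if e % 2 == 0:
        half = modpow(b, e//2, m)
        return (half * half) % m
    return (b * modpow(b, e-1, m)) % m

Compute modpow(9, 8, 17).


modpow(9, 8, 17): e is even, compute modpow(9, 4, 17)
  modpow(9, 4, 17): e is even, compute modpow(9, 2, 17)
    modpow(9, 2, 17): e is even, compute modpow(9, 1, 17)
      modpow(9, 1, 17): e is odd, compute modpow(9, 0, 17)
        modpow(9, 0, 17) = 1
      (9 * 1) % 17 = 9
    half=9, (9*9) % 17 = 13
  half=13, (13*13) % 17 = 16
half=16, (16*16) % 17 = 1

1


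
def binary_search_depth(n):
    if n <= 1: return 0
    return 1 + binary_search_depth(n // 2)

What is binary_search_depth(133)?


133 / 2 = 66
66 / 2 = 33
33 / 2 = 16
16 / 2 = 8
8 / 2 = 4
4 / 2 = 2
2 / 2 = 1
Reached 1 after 7 halvings

7


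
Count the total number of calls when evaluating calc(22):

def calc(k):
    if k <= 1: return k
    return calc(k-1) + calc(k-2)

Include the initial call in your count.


Let C(n) = total calls for calc(n)
C(0) = 1, C(1) = 1
C(2) = 1 + C(1) + C(0) = 1 + 1 + 1 = 3
C(3) = 1 + C(2) + C(1) = 1 + 3 + 1 = 5
C(4) = 1 + C(3) + C(2) = 1 + 5 + 3 = 9
C(5) = 1 + C(4) + C(3) = 1 + 9 + 5 = 15
C(6) = 1 + C(5) + C(4) = 1 + 15 + 9 = 25
C(7) = 1 + C(6) + C(5) = 1 + 25 + 15 = 41
C(8) = 1 + C(7) + C(6) = 1 + 41 + 25 = 67
C(9) = 1 + C(8) + C(7) = 1 + 67 + 41 = 109
C(10) = 1 + C(9) + C(8) = 1 + 109 + 67 = 177
C(11) = 1 + C(10) + C(9) = 1 + 177 + 109 = 287
C(12) = 1 + C(11) + C(10) = 1 + 287 + 177 = 465
C(13) = 1 + C(12) + C(11) = 1 + 465 + 287 = 753
C(14) = 1 + C(13) + C(12) = 1 + 753 + 465 = 1219
C(15) = 1 + C(14) + C(13) = 1 + 1219 + 753 = 1973
C(16) = 1 + C(15) + C(14) = 1 + 1973 + 1219 = 3193
C(17) = 1 + C(16) + C(15) = 1 + 3193 + 1973 = 5167
C(18) = 1 + C(17) + C(16) = 1 + 5167 + 3193 = 8361
C(19) = 1 + C(18) + C(17) = 1 + 8361 + 5167 = 13529
C(20) = 1 + C(19) + C(18) = 1 + 13529 + 8361 = 21891
C(21) = 1 + C(20) + C(19) = 1 + 21891 + 13529 = 35421
C(22) = 1 + C(21) + C(20) = 1 + 35421 + 21891 = 57313

57313


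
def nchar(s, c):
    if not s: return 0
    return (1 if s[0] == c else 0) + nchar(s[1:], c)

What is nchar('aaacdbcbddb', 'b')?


s[0]='a' != 'b' -> 0
s[0]='a' != 'b' -> 0
s[0]='a' != 'b' -> 0
s[0]='c' != 'b' -> 0
s[0]='d' != 'b' -> 0
s[0]='b' == 'b' -> 1
s[0]='c' != 'b' -> 0
s[0]='b' == 'b' -> 1
s[0]='d' != 'b' -> 0
s[0]='d' != 'b' -> 0
s[0]='b' == 'b' -> 1
Sum: 0 + 0 + 0 + 0 + 0 + 1 + 0 + 1 + 0 + 0 + 1 = 3

3


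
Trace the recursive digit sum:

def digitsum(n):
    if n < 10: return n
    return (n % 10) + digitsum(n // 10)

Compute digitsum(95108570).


digitsum(95108570) = 0 + digitsum(9510857)
digitsum(9510857) = 7 + digitsum(951085)
digitsum(951085) = 5 + digitsum(95108)
digitsum(95108) = 8 + digitsum(9510)
digitsum(9510) = 0 + digitsum(951)
digitsum(951) = 1 + digitsum(95)
digitsum(95) = 5 + digitsum(9)
digitsum(9) = 9  (base case)
Total: 0 + 7 + 5 + 8 + 0 + 1 + 5 + 9 = 35

35


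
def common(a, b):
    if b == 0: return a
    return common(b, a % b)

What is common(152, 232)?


common(152, 232) = common(232, 152)
common(232, 152) = common(152, 80)
common(152, 80) = common(80, 72)
common(80, 72) = common(72, 8)
common(72, 8) = common(8, 0)
common(8, 0) = 8  (base case)

8


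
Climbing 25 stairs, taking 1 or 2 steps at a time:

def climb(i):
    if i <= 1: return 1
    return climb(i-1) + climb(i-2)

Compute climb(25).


Building up from base cases:
climb(0) = 1
climb(1) = 1
climb(2) = climb(1) + climb(0) = 1 + 1 = 2
climb(3) = climb(2) + climb(1) = 2 + 1 = 3
climb(4) = climb(3) + climb(2) = 3 + 2 = 5
climb(5) = climb(4) + climb(3) = 5 + 3 = 8
climb(6) = climb(5) + climb(4) = 8 + 5 = 13
climb(7) = climb(6) + climb(5) = 13 + 8 = 21
climb(8) = climb(7) + climb(6) = 21 + 13 = 34
climb(9) = climb(8) + climb(7) = 34 + 21 = 55
climb(10) = climb(9) + climb(8) = 55 + 34 = 89
climb(11) = climb(10) + climb(9) = 89 + 55 = 144
climb(12) = climb(11) + climb(10) = 144 + 89 = 233
climb(13) = climb(12) + climb(11) = 233 + 144 = 377
climb(14) = climb(13) + climb(12) = 377 + 233 = 610
climb(15) = climb(14) + climb(13) = 610 + 377 = 987
climb(16) = climb(15) + climb(14) = 987 + 610 = 1597
climb(17) = climb(16) + climb(15) = 1597 + 987 = 2584
climb(18) = climb(17) + climb(16) = 2584 + 1597 = 4181
climb(19) = climb(18) + climb(17) = 4181 + 2584 = 6765
climb(20) = climb(19) + climb(18) = 6765 + 4181 = 10946
climb(21) = climb(20) + climb(19) = 10946 + 6765 = 17711
climb(22) = climb(21) + climb(20) = 17711 + 10946 = 28657
climb(23) = climb(22) + climb(21) = 28657 + 17711 = 46368
climb(24) = climb(23) + climb(22) = 46368 + 28657 = 75025
climb(25) = climb(24) + climb(23) = 75025 + 46368 = 121393

121393


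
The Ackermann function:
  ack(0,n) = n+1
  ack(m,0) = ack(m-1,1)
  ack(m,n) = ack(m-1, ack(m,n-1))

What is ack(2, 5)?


ack(2, 5) = ack(1, ack(2, 4))
  ack(2, 4) = ack(1, ack(2, 3))
    ack(2, 3) = ack(1, ack(2, 2))
      ack(2, 2) = ack(1, ack(2, 1))
        ack(2, 1) = ack(1, ack(2, 0))
          ack(2, 0) = ack(1, 1)
          ack(1, 1) = ack(0, ack(1, 0))
          ack(1, 0) = ack(0, 1)
          ack(0, 1) = 2
            = ack(0, 2)
          ack(0, 2) = 3
          = ack(1, 3)
          ack(1, 3) = ack(0, ack(1, 2))
          ack(1, 2) = ack(0, ack(1, 1))
          ack(1, 1) = ack(0, ack(1, 0))
          ack(1, 0) = ack(0, 1)
          ack(0, 1) = 2
            = ack(0, 2)
          ack(0, 2) = 3
            = ack(0, 3)
          ack(0, 3) = 4
            = ack(0, 4)
          ack(0, 4) = 5
        = ack(1, 5)
        ack(1, 5) = ack(0, ack(1, 4))
... (trace truncated)
Result: ack(2, 5) = 13

13


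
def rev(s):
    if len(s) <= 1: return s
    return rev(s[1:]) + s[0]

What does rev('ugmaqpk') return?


rev('ugmaqpk') = rev('gmaqpk') + 'u'
rev('gmaqpk') = rev('maqpk') + 'g'
rev('maqpk') = rev('aqpk') + 'm'
rev('aqpk') = rev('qpk') + 'a'
rev('qpk') = rev('pk') + 'q'
rev('pk') = rev('k') + 'p'
rev('k') = 'k'  (base case)
Concatenating: 'k' + 'p' + 'q' + 'a' + 'm' + 'g' + 'u' = 'kpqamgu'

kpqamgu


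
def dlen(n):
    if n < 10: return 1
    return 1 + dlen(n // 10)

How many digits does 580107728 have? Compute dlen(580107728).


dlen(580107728) = 1 + dlen(58010772)
dlen(58010772) = 1 + dlen(5801077)
dlen(5801077) = 1 + dlen(580107)
dlen(580107) = 1 + dlen(58010)
dlen(58010) = 1 + dlen(5801)
dlen(5801) = 1 + dlen(580)
dlen(580) = 1 + dlen(58)
dlen(58) = 1 + dlen(5)
dlen(5) = 1  (base case: 5 < 10)
Unwinding: 1 + 1 + 1 + 1 + 1 + 1 + 1 + 1 + 1 = 9

9


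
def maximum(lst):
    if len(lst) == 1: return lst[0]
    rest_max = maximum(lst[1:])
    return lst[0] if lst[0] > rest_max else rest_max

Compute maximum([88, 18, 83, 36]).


maximum([88, 18, 83, 36]): compare 88 with maximum([18, 83, 36])
maximum([18, 83, 36]): compare 18 with maximum([83, 36])
maximum([83, 36]): compare 83 with maximum([36])
maximum([36]) = 36  (base case)
Compare 83 with 36 -> 83
Compare 18 with 83 -> 83
Compare 88 with 83 -> 88

88


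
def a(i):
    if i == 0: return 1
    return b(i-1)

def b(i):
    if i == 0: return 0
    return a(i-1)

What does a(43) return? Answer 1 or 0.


a(43) = b(42)
b(42) = a(41)
a(41) = b(40)
b(40) = a(39)
a(39) = b(38)
b(38) = a(37)
a(37) = b(36)
b(36) = a(35)
a(35) = b(34)
b(34) = a(33)
a(33) = b(32)
b(32) = a(31)
a(31) = b(30)
b(30) = a(29)
a(29) = b(28)
b(28) = a(27)
a(27) = b(26)
b(26) = a(25)
a(25) = b(24)
b(24) = a(23)
a(23) = b(22)
b(22) = a(21)
a(21) = b(20)
b(20) = a(19)
a(19) = b(18)
b(18) = a(17)
a(17) = b(16)
b(16) = a(15)
a(15) = b(14)
b(14) = a(13)
a(13) = b(12)
b(12) = a(11)
a(11) = b(10)
b(10) = a(9)
a(9) = b(8)
b(8) = a(7)
a(7) = b(6)
b(6) = a(5)
a(5) = b(4)
b(4) = a(3)
a(3) = b(2)
b(2) = a(1)
a(1) = b(0)
b(0) = 0  (base case)
Result: 0

0


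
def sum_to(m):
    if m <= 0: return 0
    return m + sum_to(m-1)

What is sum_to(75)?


sum_to(75)
= 75 + 74 + 73 + 72 + 71 + 70 + 69 + 68 + 67 + 66 + 65 + 64 + 63 + 62 + 61 + 60 + 59 + 58 + 57 + 56 + 55 + 54 + 53 + 52 + 51 + 50 + 49 + 48 + 47 + 46 + 45 + 44 + 43 + 42 + 41 + 40 + 39 + 38 + 37 + 36 + 35 + 34 + 33 + 32 + 31 + 30 + 29 + 28 + 27 + 26 + 25 + 24 + 23 + 22 + 21 + 20 + 19 + 18 + 17 + 16 + 15 + 14 + 13 + 12 + 11 + 10 + 9 + 8 + 7 + 6 + 5 + 4 + 3 + 2 + 1 + sum_to(0)
= 75 + 74 + 73 + 72 + 71 + 70 + 69 + 68 + 67 + 66 + 65 + 64 + 63 + 62 + 61 + 60 + 59 + 58 + 57 + 56 + 55 + 54 + 53 + 52 + 51 + 50 + 49 + 48 + 47 + 46 + 45 + 44 + 43 + 42 + 41 + 40 + 39 + 38 + 37 + 36 + 35 + 34 + 33 + 32 + 31 + 30 + 29 + 28 + 27 + 26 + 25 + 24 + 23 + 22 + 21 + 20 + 19 + 18 + 17 + 16 + 15 + 14 + 13 + 12 + 11 + 10 + 9 + 8 + 7 + 6 + 5 + 4 + 3 + 2 + 1 + 0
= 2850

2850


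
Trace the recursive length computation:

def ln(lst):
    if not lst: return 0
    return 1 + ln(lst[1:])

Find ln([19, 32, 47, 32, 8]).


ln([19, 32, 47, 32, 8]) = 1 + ln([32, 47, 32, 8])
ln([32, 47, 32, 8]) = 1 + ln([47, 32, 8])
ln([47, 32, 8]) = 1 + ln([32, 8])
ln([32, 8]) = 1 + ln([8])
ln([8]) = 1 + ln([])
ln([]) = 0  (base case)
Unwinding: 1 + 1 + 1 + 1 + 1 + 0 = 5

5


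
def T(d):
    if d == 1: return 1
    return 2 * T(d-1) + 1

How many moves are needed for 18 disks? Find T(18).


T(18) = 2 * T(17) + 1
T(17) = 2 * T(16) + 1
T(16) = 2 * T(15) + 1
T(15) = 2 * T(14) + 1
T(14) = 2 * T(13) + 1
T(13) = 2 * T(12) + 1
T(12) = 2 * T(11) + 1
T(11) = 2 * T(10) + 1
T(10) = 2 * T(9) + 1
T(9) = 2 * T(8) + 1
T(8) = 2 * T(7) + 1
T(7) = 2 * T(6) + 1
T(6) = 2 * T(5) + 1
T(5) = 2 * T(4) + 1
T(4) = 2 * T(3) + 1
T(3) = 2 * T(2) + 1
T(2) = 2 * T(1) + 1
T(1) = 1  (base case)
T(2) = 2 * 1 + 1 = 3
T(3) = 2 * 3 + 1 = 7
T(4) = 2 * 7 + 1 = 15
T(5) = 2 * 15 + 1 = 31
T(6) = 2 * 31 + 1 = 63
T(7) = 2 * 63 + 1 = 127
T(8) = 2 * 127 + 1 = 255
T(9) = 2 * 255 + 1 = 511
T(10) = 2 * 511 + 1 = 1023
T(11) = 2 * 1023 + 1 = 2047
T(12) = 2 * 2047 + 1 = 4095
T(13) = 2 * 4095 + 1 = 8191
T(14) = 2 * 8191 + 1 = 16383
T(15) = 2 * 16383 + 1 = 32767
T(16) = 2 * 32767 + 1 = 65535
T(17) = 2 * 65535 + 1 = 131071
T(18) = 2 * 131071 + 1 = 262143

262143


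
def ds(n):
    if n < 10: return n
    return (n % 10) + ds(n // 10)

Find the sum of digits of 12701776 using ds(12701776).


ds(12701776) = 6 + ds(1270177)
ds(1270177) = 7 + ds(127017)
ds(127017) = 7 + ds(12701)
ds(12701) = 1 + ds(1270)
ds(1270) = 0 + ds(127)
ds(127) = 7 + ds(12)
ds(12) = 2 + ds(1)
ds(1) = 1  (base case)
Total: 6 + 7 + 7 + 1 + 0 + 7 + 2 + 1 = 31

31


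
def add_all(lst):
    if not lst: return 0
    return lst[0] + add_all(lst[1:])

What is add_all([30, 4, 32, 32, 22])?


add_all([30, 4, 32, 32, 22]) = 30 + add_all([4, 32, 32, 22])
add_all([4, 32, 32, 22]) = 4 + add_all([32, 32, 22])
add_all([32, 32, 22]) = 32 + add_all([32, 22])
add_all([32, 22]) = 32 + add_all([22])
add_all([22]) = 22 + add_all([])
add_all([]) = 0  (base case)
Total: 30 + 4 + 32 + 32 + 22 + 0 = 120

120


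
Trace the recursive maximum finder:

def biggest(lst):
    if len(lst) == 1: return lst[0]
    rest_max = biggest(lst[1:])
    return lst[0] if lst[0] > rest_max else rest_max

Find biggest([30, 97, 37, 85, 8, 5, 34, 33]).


biggest([30, 97, 37, 85, 8, 5, 34, 33]): compare 30 with biggest([97, 37, 85, 8, 5, 34, 33])
biggest([97, 37, 85, 8, 5, 34, 33]): compare 97 with biggest([37, 85, 8, 5, 34, 33])
biggest([37, 85, 8, 5, 34, 33]): compare 37 with biggest([85, 8, 5, 34, 33])
biggest([85, 8, 5, 34, 33]): compare 85 with biggest([8, 5, 34, 33])
biggest([8, 5, 34, 33]): compare 8 with biggest([5, 34, 33])
biggest([5, 34, 33]): compare 5 with biggest([34, 33])
biggest([34, 33]): compare 34 with biggest([33])
biggest([33]) = 33  (base case)
Compare 34 with 33 -> 34
Compare 5 with 34 -> 34
Compare 8 with 34 -> 34
Compare 85 with 34 -> 85
Compare 37 with 85 -> 85
Compare 97 with 85 -> 97
Compare 30 with 97 -> 97

97


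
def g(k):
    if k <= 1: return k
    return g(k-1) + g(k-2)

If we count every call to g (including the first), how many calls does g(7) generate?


Let C(n) = total calls for g(n)
C(0) = 1, C(1) = 1
C(2) = 1 + C(1) + C(0) = 1 + 1 + 1 = 3
C(3) = 1 + C(2) + C(1) = 1 + 3 + 1 = 5
C(4) = 1 + C(3) + C(2) = 1 + 5 + 3 = 9
C(5) = 1 + C(4) + C(3) = 1 + 9 + 5 = 15
C(6) = 1 + C(5) + C(4) = 1 + 15 + 9 = 25
C(7) = 1 + C(6) + C(5) = 1 + 25 + 15 = 41

41


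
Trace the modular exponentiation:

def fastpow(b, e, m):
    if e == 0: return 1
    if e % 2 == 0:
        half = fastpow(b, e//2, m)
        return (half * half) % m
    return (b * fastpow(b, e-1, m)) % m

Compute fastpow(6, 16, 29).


fastpow(6, 16, 29): e is even, compute fastpow(6, 8, 29)
  fastpow(6, 8, 29): e is even, compute fastpow(6, 4, 29)
    fastpow(6, 4, 29): e is even, compute fastpow(6, 2, 29)
      fastpow(6, 2, 29): e is even, compute fastpow(6, 1, 29)
        fastpow(6, 1, 29): e is odd, compute fastpow(6, 0, 29)
          fastpow(6, 0, 29) = 1
        (6 * 1) % 29 = 6
      half=6, (6*6) % 29 = 7
    half=7, (7*7) % 29 = 20
  half=20, (20*20) % 29 = 23
half=23, (23*23) % 29 = 7

7


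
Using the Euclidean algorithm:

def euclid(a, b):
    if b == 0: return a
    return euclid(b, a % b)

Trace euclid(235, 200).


euclid(235, 200) = euclid(200, 35)
euclid(200, 35) = euclid(35, 25)
euclid(35, 25) = euclid(25, 10)
euclid(25, 10) = euclid(10, 5)
euclid(10, 5) = euclid(5, 0)
euclid(5, 0) = 5  (base case)

5


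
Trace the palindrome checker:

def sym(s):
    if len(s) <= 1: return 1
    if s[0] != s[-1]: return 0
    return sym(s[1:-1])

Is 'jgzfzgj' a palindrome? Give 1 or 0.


sym('jgzfzgj'): s[0]='j' == s[-1]='j' -> check sym('gzfzg')
sym('gzfzg'): s[0]='g' == s[-1]='g' -> check sym('zfz')
sym('zfz'): s[0]='z' == s[-1]='z' -> check sym('f')
sym('f'): len <= 1 -> return 1  (base case)
Result: 1 (palindrome)

1


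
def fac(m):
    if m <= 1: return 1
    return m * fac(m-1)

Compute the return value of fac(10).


fac(10)
= 10 * fac(9)
= 10 * 9 * fac(8)
= 10 * 9 * 8 * fac(7)
= 10 * 9 * 8 * 7 * fac(6)
= 10 * 9 * 8 * 7 * 6 * fac(5)
= 10 * 9 * 8 * 7 * 6 * 5 * fac(4)
= 10 * 9 * 8 * 7 * 6 * 5 * 4 * fac(3)
= 10 * 9 * 8 * 7 * 6 * 5 * 4 * 3 * fac(2)
= 10 * 9 * 8 * 7 * 6 * 5 * 4 * 3 * 2 * fac(1)
= 10 * 9 * 8 * 7 * 6 * 5 * 4 * 3 * 2 * 1
= 3628800

3628800


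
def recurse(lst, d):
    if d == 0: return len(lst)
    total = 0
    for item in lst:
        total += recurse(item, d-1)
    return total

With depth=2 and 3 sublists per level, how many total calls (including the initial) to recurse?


At depth 0 (root): 1 call
At depth 1: each of 1 parents calls recurse on 3 children = 3 calls
At depth 2: each of 3 parents calls recurse on 3 children = 9 calls
Total: 1 + 3 + 9 = 13

13


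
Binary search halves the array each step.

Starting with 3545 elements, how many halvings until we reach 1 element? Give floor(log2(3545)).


3545 / 2 = 1772
1772 / 2 = 886
886 / 2 = 443
443 / 2 = 221
221 / 2 = 110
110 / 2 = 55
55 / 2 = 27
27 / 2 = 13
13 / 2 = 6
6 / 2 = 3
3 / 2 = 1
Reached 1 after 11 halvings

11


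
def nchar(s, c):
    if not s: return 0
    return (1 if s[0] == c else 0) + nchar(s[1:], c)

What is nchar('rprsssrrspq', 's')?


s[0]='r' != 's' -> 0
s[0]='p' != 's' -> 0
s[0]='r' != 's' -> 0
s[0]='s' == 's' -> 1
s[0]='s' == 's' -> 1
s[0]='s' == 's' -> 1
s[0]='r' != 's' -> 0
s[0]='r' != 's' -> 0
s[0]='s' == 's' -> 1
s[0]='p' != 's' -> 0
s[0]='q' != 's' -> 0
Sum: 0 + 0 + 0 + 1 + 1 + 1 + 0 + 0 + 1 + 0 + 0 = 4

4


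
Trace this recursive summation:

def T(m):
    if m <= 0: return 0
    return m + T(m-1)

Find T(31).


T(31)
= 31 + 30 + 29 + 28 + 27 + 26 + 25 + 24 + 23 + 22 + 21 + 20 + 19 + 18 + 17 + 16 + 15 + 14 + 13 + 12 + 11 + 10 + 9 + 8 + 7 + 6 + 5 + 4 + 3 + 2 + 1 + T(0)
= 31 + 30 + 29 + 28 + 27 + 26 + 25 + 24 + 23 + 22 + 21 + 20 + 19 + 18 + 17 + 16 + 15 + 14 + 13 + 12 + 11 + 10 + 9 + 8 + 7 + 6 + 5 + 4 + 3 + 2 + 1 + 0
= 496

496


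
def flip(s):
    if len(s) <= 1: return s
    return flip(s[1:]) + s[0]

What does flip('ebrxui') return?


flip('ebrxui') = flip('brxui') + 'e'
flip('brxui') = flip('rxui') + 'b'
flip('rxui') = flip('xui') + 'r'
flip('xui') = flip('ui') + 'x'
flip('ui') = flip('i') + 'u'
flip('i') = 'i'  (base case)
Concatenating: 'i' + 'u' + 'x' + 'r' + 'b' + 'e' = 'iuxrbe'

iuxrbe


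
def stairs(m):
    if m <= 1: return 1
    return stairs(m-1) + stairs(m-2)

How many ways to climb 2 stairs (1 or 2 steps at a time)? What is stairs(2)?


Building up from base cases:
stairs(0) = 1
stairs(1) = 1
stairs(2) = stairs(1) + stairs(0) = 1 + 1 = 2

2


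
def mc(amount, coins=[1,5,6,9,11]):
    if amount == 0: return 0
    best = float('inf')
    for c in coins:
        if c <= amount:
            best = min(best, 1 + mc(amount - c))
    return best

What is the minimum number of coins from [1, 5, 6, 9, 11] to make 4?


Building up with DP:
mc(0) = 0
mc(1) = min(1+mc(0)=1+0=1) = 1
mc(2) = min(1+mc(1)=1+1=2) = 2
mc(3) = min(1+mc(2)=1+2=3) = 3
mc(4) = min(1+mc(3)=1+3=4) = 4

4


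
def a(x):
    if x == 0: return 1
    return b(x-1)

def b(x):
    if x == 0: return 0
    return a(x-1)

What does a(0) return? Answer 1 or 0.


a(0) = 1  (base case)
Result: 1

1


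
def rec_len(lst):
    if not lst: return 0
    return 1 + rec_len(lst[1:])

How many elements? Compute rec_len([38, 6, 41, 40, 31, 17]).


rec_len([38, 6, 41, 40, 31, 17]) = 1 + rec_len([6, 41, 40, 31, 17])
rec_len([6, 41, 40, 31, 17]) = 1 + rec_len([41, 40, 31, 17])
rec_len([41, 40, 31, 17]) = 1 + rec_len([40, 31, 17])
rec_len([40, 31, 17]) = 1 + rec_len([31, 17])
rec_len([31, 17]) = 1 + rec_len([17])
rec_len([17]) = 1 + rec_len([])
rec_len([]) = 0  (base case)
Unwinding: 1 + 1 + 1 + 1 + 1 + 1 + 0 = 6

6


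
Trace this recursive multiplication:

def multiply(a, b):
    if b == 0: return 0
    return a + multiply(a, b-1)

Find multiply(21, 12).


multiply(21, 12) = 21 + multiply(21, 11)
multiply(21, 11) = 21 + multiply(21, 10)
multiply(21, 10) = 21 + multiply(21, 9)
multiply(21, 9) = 21 + multiply(21, 8)
multiply(21, 8) = 21 + multiply(21, 7)
multiply(21, 7) = 21 + multiply(21, 6)
multiply(21, 6) = 21 + multiply(21, 5)
multiply(21, 5) = 21 + multiply(21, 4)
multiply(21, 4) = 21 + multiply(21, 3)
multiply(21, 3) = 21 + multiply(21, 2)
multiply(21, 2) = 21 + multiply(21, 1)
multiply(21, 1) = 21 + multiply(21, 0)
multiply(21, 0) = 0  (base case)
Total: 21 + 21 + 21 + 21 + 21 + 21 + 21 + 21 + 21 + 21 + 21 + 21 + 0 = 252

252


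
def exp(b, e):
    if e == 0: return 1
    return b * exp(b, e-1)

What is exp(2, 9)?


exp(2, 9)
= 2 * exp(2, 8)
= 2 * 2 * exp(2, 7)
= 2 * 2 * 2 * exp(2, 6)
= 2 * 2 * 2 * 2 * exp(2, 5)
= 2 * 2 * 2 * 2 * 2 * exp(2, 4)
= 2 * 2 * 2 * 2 * 2 * 2 * exp(2, 3)
= 2 * 2 * 2 * 2 * 2 * 2 * 2 * exp(2, 2)
= 2 * 2 * 2 * 2 * 2 * 2 * 2 * 2 * exp(2, 1)
= 2 * 2 * 2 * 2 * 2 * 2 * 2 * 2 * 2 * exp(2, 0)
= 2 * 2 * 2 * 2 * 2 * 2 * 2 * 2 * 2 * 1
= 512

512


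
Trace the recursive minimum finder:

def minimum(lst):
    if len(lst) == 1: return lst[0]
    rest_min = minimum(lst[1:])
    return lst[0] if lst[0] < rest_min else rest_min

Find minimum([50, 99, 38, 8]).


minimum([50, 99, 38, 8]): compare 50 with minimum([99, 38, 8])
minimum([99, 38, 8]): compare 99 with minimum([38, 8])
minimum([38, 8]): compare 38 with minimum([8])
minimum([8]) = 8  (base case)
Compare 38 with 8 -> 8
Compare 99 with 8 -> 8
Compare 50 with 8 -> 8

8


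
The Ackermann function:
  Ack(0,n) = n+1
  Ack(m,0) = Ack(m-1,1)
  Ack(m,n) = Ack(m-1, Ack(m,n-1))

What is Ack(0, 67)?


Ack(0, 67) = 68
Result: Ack(0, 67) = 68

68


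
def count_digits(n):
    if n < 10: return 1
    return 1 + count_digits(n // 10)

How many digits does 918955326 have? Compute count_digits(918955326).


count_digits(918955326) = 1 + count_digits(91895532)
count_digits(91895532) = 1 + count_digits(9189553)
count_digits(9189553) = 1 + count_digits(918955)
count_digits(918955) = 1 + count_digits(91895)
count_digits(91895) = 1 + count_digits(9189)
count_digits(9189) = 1 + count_digits(918)
count_digits(918) = 1 + count_digits(91)
count_digits(91) = 1 + count_digits(9)
count_digits(9) = 1  (base case: 9 < 10)
Unwinding: 1 + 1 + 1 + 1 + 1 + 1 + 1 + 1 + 1 = 9

9


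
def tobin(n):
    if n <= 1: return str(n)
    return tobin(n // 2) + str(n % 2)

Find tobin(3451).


tobin(3451) = tobin(1725) + '1'
tobin(1725) = tobin(862) + '1'
tobin(862) = tobin(431) + '0'
tobin(431) = tobin(215) + '1'
tobin(215) = tobin(107) + '1'
tobin(107) = tobin(53) + '1'
tobin(53) = tobin(26) + '1'
tobin(26) = tobin(13) + '0'
tobin(13) = tobin(6) + '1'
tobin(6) = tobin(3) + '0'
tobin(3) = tobin(1) + '1'
tobin(1) = '1'  (base case)
Concatenating: '1' + '1' + '0' + '1' + '0' + '1' + '1' + '1' + '1' + '0' + '1' + '1' = '110101111011'

110101111011


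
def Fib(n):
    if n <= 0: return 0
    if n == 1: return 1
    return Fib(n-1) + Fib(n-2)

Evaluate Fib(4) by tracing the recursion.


Computing Fib(4) bottom-up:
Fib(0) = 0
Fib(1) = 1
Fib(2) = Fib(1) + Fib(0) = 1 + 0 = 1
Fib(3) = Fib(2) + Fib(1) = 1 + 1 = 2
Fib(4) = Fib(3) + Fib(2) = 2 + 1 = 3

3


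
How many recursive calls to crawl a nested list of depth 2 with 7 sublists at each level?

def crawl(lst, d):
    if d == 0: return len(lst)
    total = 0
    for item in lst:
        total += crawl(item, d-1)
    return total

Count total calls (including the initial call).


At depth 0 (root): 1 call
At depth 1: each of 1 parents calls crawl on 7 children = 7 calls
At depth 2: each of 7 parents calls crawl on 7 children = 49 calls
Total: 1 + 7 + 49 = 57

57


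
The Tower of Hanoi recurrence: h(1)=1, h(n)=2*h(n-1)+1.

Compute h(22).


h(22) = 2 * h(21) + 1
h(21) = 2 * h(20) + 1
h(20) = 2 * h(19) + 1
h(19) = 2 * h(18) + 1
h(18) = 2 * h(17) + 1
h(17) = 2 * h(16) + 1
h(16) = 2 * h(15) + 1
h(15) = 2 * h(14) + 1
h(14) = 2 * h(13) + 1
h(13) = 2 * h(12) + 1
h(12) = 2 * h(11) + 1
h(11) = 2 * h(10) + 1
h(10) = 2 * h(9) + 1
h(9) = 2 * h(8) + 1
h(8) = 2 * h(7) + 1
h(7) = 2 * h(6) + 1
h(6) = 2 * h(5) + 1
h(5) = 2 * h(4) + 1
h(4) = 2 * h(3) + 1
h(3) = 2 * h(2) + 1
h(2) = 2 * h(1) + 1
h(1) = 1  (base case)
h(2) = 2 * 1 + 1 = 3
h(3) = 2 * 3 + 1 = 7
h(4) = 2 * 7 + 1 = 15
h(5) = 2 * 15 + 1 = 31
h(6) = 2 * 31 + 1 = 63
h(7) = 2 * 63 + 1 = 127
h(8) = 2 * 127 + 1 = 255
h(9) = 2 * 255 + 1 = 511
h(10) = 2 * 511 + 1 = 1023
h(11) = 2 * 1023 + 1 = 2047
h(12) = 2 * 2047 + 1 = 4095
h(13) = 2 * 4095 + 1 = 8191
h(14) = 2 * 8191 + 1 = 16383
h(15) = 2 * 16383 + 1 = 32767
h(16) = 2 * 32767 + 1 = 65535
h(17) = 2 * 65535 + 1 = 131071
h(18) = 2 * 131071 + 1 = 262143
h(19) = 2 * 262143 + 1 = 524287
h(20) = 2 * 524287 + 1 = 1048575
h(21) = 2 * 1048575 + 1 = 2097151
h(22) = 2 * 2097151 + 1 = 4194303

4194303
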